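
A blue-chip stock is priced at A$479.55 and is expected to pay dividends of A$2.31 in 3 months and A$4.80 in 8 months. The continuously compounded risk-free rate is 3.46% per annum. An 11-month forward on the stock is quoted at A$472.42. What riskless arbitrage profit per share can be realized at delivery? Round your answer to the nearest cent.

A$15.38 per share

PV(dividends) I = 2.31·e^(−0.0346·3/12) + 4.80·e^(−0.0346·8/12) = 6.9807
Fair forward F* = (S − I)·e^(rT) = (479.55 − 6.9807)·e^0.031717 = 472.5693 × 1.032225 = 487.7978
Market A$472.42 < fair 487.7978: forward underpriced → reverse cash-and-carry (short the stock, invest proceeds at r, pay the dividends, go long the forward).
Profit at T = |F_mkt − F*| = |472.42 − 487.7978| = A$15.38 per share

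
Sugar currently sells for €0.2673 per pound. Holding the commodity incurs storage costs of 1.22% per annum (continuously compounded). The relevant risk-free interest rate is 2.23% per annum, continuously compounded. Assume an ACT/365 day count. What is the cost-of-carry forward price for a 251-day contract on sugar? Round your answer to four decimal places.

€0.2737 per pound

Net carry = r + u − y = 0.0223 + 0.0122 − 0.0000 = 0.0345
F = S·e^((r+u−y)T) = 0.2673 · e^(0.0345 × 251/365) = 0.2673 · e^0.023725
= 0.2673 × 1.024009 = €0.2737 per pound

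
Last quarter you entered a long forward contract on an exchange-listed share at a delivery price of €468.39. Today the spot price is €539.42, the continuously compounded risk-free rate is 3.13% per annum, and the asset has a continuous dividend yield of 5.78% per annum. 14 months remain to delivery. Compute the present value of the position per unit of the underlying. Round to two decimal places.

€52.65

Current fair forward for the remaining 14 months: F = S·e^((r − q)·T), (r − q) = 0.0313 − 0.0578 = -0.0265
F = 539.42 · e^(-0.0265 × 14/12) = 539.42 × 0.969556 = 522.9979
Value of long forward = (F − K)·e^(−rT) = (522.9979 − 468.39) · e^(−0.0313·14/12)
= 54.6079 × 0.964142 = 52.65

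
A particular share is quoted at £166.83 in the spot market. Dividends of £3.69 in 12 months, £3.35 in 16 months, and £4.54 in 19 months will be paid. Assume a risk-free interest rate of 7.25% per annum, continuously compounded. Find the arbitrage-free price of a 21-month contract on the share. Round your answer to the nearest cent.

£177.45

PV(dividends) I = 3.69·e^(−0.0725·12/12) + 3.35·e^(−0.0725·16/12) + 4.54·e^(−0.0725·19/12)
I = 3.4319 + 3.0413 + 4.0476 = 10.5208
F = (S − I)·e^(rT) = (166.83 − 10.5208) · e^(0.0725·21/12)
= 156.3092 · e^0.126875 = 156.3092 × 1.135275 = £177.45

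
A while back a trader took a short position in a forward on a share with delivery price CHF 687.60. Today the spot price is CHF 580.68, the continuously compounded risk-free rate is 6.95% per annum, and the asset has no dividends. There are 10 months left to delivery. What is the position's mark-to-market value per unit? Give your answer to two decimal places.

CHF 68.23

Current fair forward for the remaining 10 months: F = S·e^(r·T), r = 0.0695
F = 580.68 · e^(0.0695 × 10/12) = 580.68 × 1.059627 = 615.3042
Value of long forward = (F − K)·e^(−rT) = (615.3042 − 687.60) · e^(−0.0695·10/12)
= -72.2958 × 0.943729 = -68.23
Short position value = −(long value) = CHF 68.23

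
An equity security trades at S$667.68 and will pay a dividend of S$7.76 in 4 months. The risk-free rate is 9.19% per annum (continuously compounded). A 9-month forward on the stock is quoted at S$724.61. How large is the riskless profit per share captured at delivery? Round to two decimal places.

S$17.35 per share

PV(dividends) I = 7.76·e^(−0.0919·4/12) = 7.5259
Fair forward F* = (S − I)·e^(rT) = (667.68 − 7.5259)·e^0.068925 = 660.1541 × 1.071356 = 707.2601
Market S$724.61 > fair 707.2601: forward overpriced → cash-and-carry (borrow at r, buy the stock and collect the dividends, short the forward).
Profit at T = |F_mkt − F*| = |724.61 − 707.2601| = S$17.35 per share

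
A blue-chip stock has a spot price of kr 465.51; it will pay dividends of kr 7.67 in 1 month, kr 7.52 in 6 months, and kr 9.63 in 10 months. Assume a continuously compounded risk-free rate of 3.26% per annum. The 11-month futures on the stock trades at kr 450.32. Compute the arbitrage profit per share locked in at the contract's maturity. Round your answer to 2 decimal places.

kr 4.15 per share

PV(dividends) I = 7.67·e^(−0.0326·1/12) + 7.52·e^(−0.0326·6/12) + 9.63·e^(−0.0326·10/12) = 24.4195
Fair futures F* = (S − I)·e^(rT) = (465.51 − 24.4195)·e^0.029883 = 441.0905 × 1.030334 = 454.4705
Market kr 450.32 < fair 454.4705: forward underpriced → reverse cash-and-carry (short the stock, invest proceeds at r, pay the dividends, go long the forward).
Profit at T = |F_mkt − F*| = |450.32 − 454.4705| = kr 4.15 per share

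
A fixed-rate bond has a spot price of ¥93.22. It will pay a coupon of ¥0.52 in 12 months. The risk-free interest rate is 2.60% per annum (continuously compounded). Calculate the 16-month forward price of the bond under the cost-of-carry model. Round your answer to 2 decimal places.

PV(coupons) I = 0.52·e^(−0.0260·12/12)
I = 0.5067
F = (S − I)·e^(rT) = (93.22 − 0.5067) · e^(0.0260·16/12)
= 92.7133 · e^0.034667 = 92.7133 × 1.035275 = ¥95.98

¥95.98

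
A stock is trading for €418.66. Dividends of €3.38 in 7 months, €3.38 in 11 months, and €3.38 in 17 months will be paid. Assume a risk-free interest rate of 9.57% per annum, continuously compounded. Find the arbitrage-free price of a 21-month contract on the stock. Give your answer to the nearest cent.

PV(dividends) I = 3.38·e^(−0.0957·7/12) + 3.38·e^(−0.0957·11/12) + 3.38·e^(−0.0957·17/12)
I = 3.1965 + 3.0961 + 2.9515 = 9.2441
F = (S − I)·e^(rT) = (418.66 − 9.2441) · e^(0.0957·21/12)
= 409.4159 · e^0.167475 = 409.4159 × 1.182316 = €484.06

€484.06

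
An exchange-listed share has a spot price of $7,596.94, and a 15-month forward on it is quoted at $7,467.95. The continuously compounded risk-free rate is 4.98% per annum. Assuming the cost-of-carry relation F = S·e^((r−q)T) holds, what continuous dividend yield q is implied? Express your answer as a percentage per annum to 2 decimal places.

6.35%

From F = S·e^((r−q)T): (r − q) = ln(F/S)/T
ln(7467.95/7596.94) = ln(0.983021) = -0.017125
(r − q) = -0.017125 / (15/12) = -0.013700
q = r − ln(F/S)/T = 0.0498 + 0.013700 = 0.063500
q = 6.35%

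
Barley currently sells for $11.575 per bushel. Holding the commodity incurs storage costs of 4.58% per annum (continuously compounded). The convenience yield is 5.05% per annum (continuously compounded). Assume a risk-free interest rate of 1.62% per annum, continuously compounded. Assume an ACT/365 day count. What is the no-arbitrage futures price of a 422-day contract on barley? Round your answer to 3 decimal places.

$11.730 per bushel

Net carry = r + u − y = 0.0162 + 0.0458 − 0.0505 = 0.0115
F = S·e^((r+u−y)T) = 11.575 · e^(0.0115 × 422/365) = 11.575 · e^0.013296
= 11.575 × 1.013385 = $11.730 per bushel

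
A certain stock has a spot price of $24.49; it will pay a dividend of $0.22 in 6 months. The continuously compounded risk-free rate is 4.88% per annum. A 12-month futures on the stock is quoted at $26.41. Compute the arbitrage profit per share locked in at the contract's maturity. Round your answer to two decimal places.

PV(dividends) I = 0.22·e^(−0.0488·6/12) = 0.2147
Fair futures F* = (S − I)·e^(rT) = (24.49 − 0.2147)·e^0.048800 = 24.2753 × 1.050010 = 25.4893
Market $26.41 > fair 25.4893: forward overpriced → cash-and-carry (borrow at r, buy the stock and collect the dividends, short the forward).
Profit at T = |F_mkt − F*| = |26.41 − 25.4893| = $0.92 per share

$0.92 per share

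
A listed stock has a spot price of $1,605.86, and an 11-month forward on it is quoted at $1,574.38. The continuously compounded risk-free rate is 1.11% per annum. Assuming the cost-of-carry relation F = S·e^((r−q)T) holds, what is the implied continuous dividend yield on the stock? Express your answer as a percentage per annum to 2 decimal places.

From F = S·e^((r−q)T): (r − q) = ln(F/S)/T
ln(1574.38/1605.86) = ln(0.980397) = -0.019798
(r − q) = -0.019798 / (11/12) = -0.021598
q = r − ln(F/S)/T = 0.0111 + 0.021598 = 0.032698
q = 3.27%

3.27%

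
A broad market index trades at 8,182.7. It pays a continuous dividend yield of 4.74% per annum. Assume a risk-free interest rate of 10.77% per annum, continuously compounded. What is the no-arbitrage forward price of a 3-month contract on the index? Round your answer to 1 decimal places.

F = S·e^((r − q)T) = 8182.7 · e^((0.1077 − 0.0474) × 3/12)
= 8182.7 · e^0.015075 = 8182.7 × 1.015189
F = 8,307.0

8,307.0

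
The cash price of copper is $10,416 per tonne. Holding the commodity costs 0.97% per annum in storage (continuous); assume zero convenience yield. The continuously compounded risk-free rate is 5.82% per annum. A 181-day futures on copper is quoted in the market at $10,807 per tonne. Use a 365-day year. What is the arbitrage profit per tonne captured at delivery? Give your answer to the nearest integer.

Fair futures: F* = S·e^(carry·T), with carry = (r + u) = 0.0582 + 0.0097 = 0.0679
F* = 10416 · e^(0.0679 × 181/365) = 10416 · e^0.033671 = 10416 × 1.034244 = $10772.6855
Market $10807 > fair $10772.6855: forward overpriced → cash-and-carry (buy spot, short the forward).
At maturity, profit = |F_mkt − F*| = |10807 − 10772.6855| = $34 per tonne

$34 per tonne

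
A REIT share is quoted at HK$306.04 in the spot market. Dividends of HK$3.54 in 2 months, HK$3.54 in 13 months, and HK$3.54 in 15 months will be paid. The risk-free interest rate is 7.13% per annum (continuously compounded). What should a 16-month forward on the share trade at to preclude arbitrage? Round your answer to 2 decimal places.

PV(dividends) I = 3.54·e^(−0.0713·2/12) + 3.54·e^(−0.0713·13/12) + 3.54·e^(−0.0713·15/12)
I = 3.4982 + 3.2769 + 3.2381 = 10.0132
F = (S − I)·e^(rT) = (306.04 − 10.0132) · e^(0.0713·16/12)
= 296.0268 · e^0.095067 = 296.0268 × 1.099733 = HK$325.55

HK$325.55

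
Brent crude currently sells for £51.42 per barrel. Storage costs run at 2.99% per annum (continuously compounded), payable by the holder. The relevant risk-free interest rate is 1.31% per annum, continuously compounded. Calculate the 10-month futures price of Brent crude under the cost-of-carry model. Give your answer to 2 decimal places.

Net carry = r + u − y = 0.0131 + 0.0299 − 0.0000 = 0.0430
F = S·e^((r+u−y)T) = 51.42 · e^(0.0430 × 10/12) = 51.42 · e^0.035833
= 51.42 × 1.036483 = £53.30 per barrel

£53.30 per barrel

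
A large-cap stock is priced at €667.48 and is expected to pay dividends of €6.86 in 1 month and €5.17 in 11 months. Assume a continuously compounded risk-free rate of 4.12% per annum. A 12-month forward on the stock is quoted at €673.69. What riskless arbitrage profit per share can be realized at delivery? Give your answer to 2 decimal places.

€9.55 per share

PV(dividends) I = 6.86·e^(−0.0412·1/12) + 5.17·e^(−0.0412·11/12) = 11.8149
Fair forward F* = (S − I)·e^(rT) = (667.48 − 11.8149)·e^0.041200 = 655.6651 × 1.042060 = 683.2424
Market €673.69 < fair 683.2424: forward underpriced → reverse cash-and-carry (short the stock, invest proceeds at r, pay the dividends, go long the forward).
Profit at T = |F_mkt − F*| = |673.69 − 683.2424| = €9.55 per share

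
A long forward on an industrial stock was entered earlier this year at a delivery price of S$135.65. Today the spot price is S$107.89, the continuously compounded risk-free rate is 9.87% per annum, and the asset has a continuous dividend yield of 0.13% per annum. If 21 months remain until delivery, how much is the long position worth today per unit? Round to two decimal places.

Current fair forward for the remaining 21 months: F = S·e^((r − q)·T), (r − q) = 0.0987 − 0.0013 = 0.0974
F = 107.89 · e^(0.0974 × 21/12) = 107.89 × 1.185838 = 127.9401
Value of long forward = (F − K)·e^(−rT) = (127.9401 − 135.65) · e^(−0.0987·21/12)
= -7.7099 × 0.841369 = -6.49

-S$6.49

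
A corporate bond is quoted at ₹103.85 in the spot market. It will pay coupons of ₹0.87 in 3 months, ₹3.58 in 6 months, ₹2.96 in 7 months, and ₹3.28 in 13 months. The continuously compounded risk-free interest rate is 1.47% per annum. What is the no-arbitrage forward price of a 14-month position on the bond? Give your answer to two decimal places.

PV(coupons) I = 0.87·e^(−0.0147·3/12) + 3.58·e^(−0.0147·6/12) + 2.96·e^(−0.0147·7/12) + 3.28·e^(−0.0147·13/12)
I = 0.8668 + 3.5538 + 2.9347 + 3.2282 = 10.5835
F = (S − I)·e^(rT) = (103.85 − 10.5835) · e^(0.0147·14/12)
= 93.2665 · e^0.017150 = 93.2665 × 1.017298 = ₹94.88

₹94.88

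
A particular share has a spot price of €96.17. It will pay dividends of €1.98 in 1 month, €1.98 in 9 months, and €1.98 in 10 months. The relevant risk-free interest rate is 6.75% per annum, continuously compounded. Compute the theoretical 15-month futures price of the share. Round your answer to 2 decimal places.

€98.41

PV(dividends) I = 1.98·e^(−0.0675·1/12) + 1.98·e^(−0.0675·9/12) + 1.98·e^(−0.0675·10/12)
I = 1.9689 + 1.8823 + 1.8717 = 5.7229
F = (S − I)·e^(rT) = (96.17 − 5.7229) · e^(0.0675·15/12)
= 90.4471 · e^0.084375 = 90.4471 × 1.088037 = €98.41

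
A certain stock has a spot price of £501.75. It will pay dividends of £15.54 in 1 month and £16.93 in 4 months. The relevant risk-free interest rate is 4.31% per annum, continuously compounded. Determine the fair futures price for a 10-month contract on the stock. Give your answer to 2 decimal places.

PV(dividends) I = 15.54·e^(−0.0431·1/12) + 16.93·e^(−0.0431·4/12)
I = 15.4843 + 16.6885 = 32.1728
F = (S − I)·e^(rT) = (501.75 − 32.1728) · e^(0.0431·10/12)
= 469.5772 · e^0.035917 = 469.5772 × 1.036570 = £486.75

£486.75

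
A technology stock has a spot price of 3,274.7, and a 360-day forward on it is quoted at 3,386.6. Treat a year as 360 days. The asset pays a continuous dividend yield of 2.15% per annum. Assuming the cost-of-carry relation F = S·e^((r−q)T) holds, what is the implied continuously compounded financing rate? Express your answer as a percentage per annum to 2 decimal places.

5.51%

From F = S·e^((r−q)T): (r − q) = ln(F/S)/T
ln(3386.6/3274.7) = ln(1.034171) = 0.033600
(r − q) = 0.033600 / (360/360) = 0.033600
r = ln(F/S)/T + q = 0.033600 + 0.0215 = 0.055100
r = 5.51%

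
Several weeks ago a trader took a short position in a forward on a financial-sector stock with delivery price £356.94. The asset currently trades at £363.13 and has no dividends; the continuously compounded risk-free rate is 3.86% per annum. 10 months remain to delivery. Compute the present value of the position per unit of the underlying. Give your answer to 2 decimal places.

-£17.49

Current fair forward for the remaining 10 months: F = S·e^(r·T), r = 0.0386
F = 363.13 · e^(0.0386 × 10/12) = 363.13 × 1.032690 = 375.0007
Value of long forward = (F − K)·e^(−rT) = (375.0007 − 356.94) · e^(−0.0386·10/12)
= 18.0607 × 0.968345 = 17.49
Short position value = −(long value) = -£17.49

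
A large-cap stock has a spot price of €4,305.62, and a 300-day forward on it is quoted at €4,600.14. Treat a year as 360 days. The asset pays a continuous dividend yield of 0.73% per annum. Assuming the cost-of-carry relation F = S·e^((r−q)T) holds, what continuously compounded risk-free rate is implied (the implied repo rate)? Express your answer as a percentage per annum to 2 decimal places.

8.67%

From F = S·e^((r−q)T): (r − q) = ln(F/S)/T
ln(4600.14/4305.62) = ln(1.068404) = 0.066166
(r − q) = 0.066166 / (300/360) = 0.079399
r = ln(F/S)/T + q = 0.079399 + 0.0073 = 0.086699
r = 8.67%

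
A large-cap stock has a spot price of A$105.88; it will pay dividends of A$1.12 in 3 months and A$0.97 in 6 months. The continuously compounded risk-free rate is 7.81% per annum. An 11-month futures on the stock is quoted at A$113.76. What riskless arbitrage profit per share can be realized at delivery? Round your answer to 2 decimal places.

PV(dividends) I = 1.12·e^(−0.0781·3/12) + 0.97·e^(−0.0781·6/12) = 2.0312
Fair futures F* = (S − I)·e^(rT) = (105.88 − 2.0312)·e^0.071592 = 103.8488 × 1.074217 = 111.5561
Market A$113.76 > fair 111.5561: forward overpriced → cash-and-carry (borrow at r, buy the stock and collect the dividends, short the forward).
Profit at T = |F_mkt − F*| = |113.76 − 111.5561| = A$2.20 per share

A$2.20 per share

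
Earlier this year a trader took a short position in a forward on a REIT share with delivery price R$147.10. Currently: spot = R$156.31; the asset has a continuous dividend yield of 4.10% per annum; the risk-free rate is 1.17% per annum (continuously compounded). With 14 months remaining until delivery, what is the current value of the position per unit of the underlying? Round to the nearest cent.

-R$3.90

Current fair forward for the remaining 14 months: F = S·e^((r − q)·T), (r − q) = 0.0117 − 0.0410 = -0.0293
F = 156.31 · e^(-0.0293 × 14/12) = 156.31 × 0.966394 = 151.0570
Value of long forward = (F − K)·e^(−rT) = (151.0570 − 147.10) · e^(−0.0117·14/12)
= 3.9570 × 0.986443 = 3.90
Short position value = −(long value) = -R$3.90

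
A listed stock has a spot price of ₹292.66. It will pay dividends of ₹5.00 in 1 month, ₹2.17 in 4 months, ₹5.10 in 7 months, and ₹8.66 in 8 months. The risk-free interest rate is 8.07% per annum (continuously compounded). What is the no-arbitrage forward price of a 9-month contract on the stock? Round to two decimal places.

₹289.51

PV(dividends) I = 5.00·e^(−0.0807·1/12) + 2.17·e^(−0.0807·4/12) + 5.10·e^(−0.0807·7/12) + 8.66·e^(−0.0807·8/12)
I = 4.9665 + 2.1124 + 4.8655 + 8.2064 = 20.1508
F = (S − I)·e^(rT) = (292.66 − 20.1508) · e^(0.0807·9/12)
= 272.5092 · e^0.060525 = 272.5092 × 1.062394 = ₹289.51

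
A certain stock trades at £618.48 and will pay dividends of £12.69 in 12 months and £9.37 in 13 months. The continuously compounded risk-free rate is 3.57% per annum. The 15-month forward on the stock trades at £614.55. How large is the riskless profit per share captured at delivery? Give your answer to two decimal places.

£9.93 per share

PV(dividends) I = 12.69·e^(−0.0357·12/12) + 9.37·e^(−0.0357·13/12) = 21.2595
Fair forward F* = (S − I)·e^(rT) = (618.48 − 21.2595)·e^0.044625 = 597.2205 × 1.045636 = 624.4753
Market £614.55 < fair 624.4753: forward underpriced → reverse cash-and-carry (short the stock, invest proceeds at r, pay the dividends, go long the forward).
Profit at T = |F_mkt − F*| = |614.55 − 624.4753| = £9.93 per share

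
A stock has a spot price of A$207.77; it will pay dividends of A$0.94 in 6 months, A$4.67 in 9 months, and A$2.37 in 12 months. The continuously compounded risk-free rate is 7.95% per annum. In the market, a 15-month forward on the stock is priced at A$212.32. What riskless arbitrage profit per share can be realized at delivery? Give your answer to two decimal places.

PV(dividends) I = 0.94·e^(−0.0795·6/12) + 4.67·e^(−0.0795·9/12) + 2.37·e^(−0.0795·12/12) = 7.4919
Fair forward F* = (S − I)·e^(rT) = (207.77 − 7.4919)·e^0.099375 = 200.2781 × 1.104480 = 221.2032
Market A$212.32 < fair 221.2032: forward underpriced → reverse cash-and-carry (short the stock, invest proceeds at r, pay the dividends, go long the forward).
Profit at T = |F_mkt − F*| = |212.32 − 221.2032| = A$8.88 per share

A$8.88 per share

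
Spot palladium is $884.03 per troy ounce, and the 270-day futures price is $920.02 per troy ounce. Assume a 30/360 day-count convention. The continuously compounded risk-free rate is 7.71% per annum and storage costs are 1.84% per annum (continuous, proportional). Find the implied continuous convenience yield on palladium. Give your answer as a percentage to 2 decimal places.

4.23%

F = S·e^((r+u−y)T) ⇒ (r+u−y) = ln(F/S)/T
ln(920.02/884.03) = 0.039904; /T ⇒ 0.053205
y = r + u − ln(F/S)/T = 0.0771 + 0.0184 − 0.053205 = 0.042295
y = 4.23%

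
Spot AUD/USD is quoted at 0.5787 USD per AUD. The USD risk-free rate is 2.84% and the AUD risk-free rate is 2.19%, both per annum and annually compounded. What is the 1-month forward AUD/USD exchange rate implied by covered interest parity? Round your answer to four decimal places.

0.5790

By covered interest parity, F = S · (1+r_USD)^T / (1+r_AUD)^T
= 0.5787 × 1.002336 / 1.001807 = 0.5787 × 1.000528
F = 0.5790 USD per AUD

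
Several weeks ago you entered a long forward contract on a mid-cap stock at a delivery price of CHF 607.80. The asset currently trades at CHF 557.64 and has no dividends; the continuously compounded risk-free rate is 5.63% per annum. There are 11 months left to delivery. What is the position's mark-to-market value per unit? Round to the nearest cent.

Current fair forward for the remaining 11 months: F = S·e^(r·T), r = 0.0563
F = 557.64 · e^(0.0563 × 11/12) = 557.64 × 1.052963 = 587.1743
Value of long forward = (F − K)·e^(−rT) = (587.1743 − 607.80) · e^(−0.0563·11/12)
= -20.6257 × 0.949701 = -19.59

-CHF 19.59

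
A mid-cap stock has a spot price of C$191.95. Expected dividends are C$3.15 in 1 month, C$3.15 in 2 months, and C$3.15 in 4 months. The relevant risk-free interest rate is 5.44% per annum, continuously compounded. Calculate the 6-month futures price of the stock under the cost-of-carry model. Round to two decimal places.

PV(dividends) I = 3.15·e^(−0.0544·1/12) + 3.15·e^(−0.0544·2/12) + 3.15·e^(−0.0544·4/12)
I = 3.1358 + 3.1216 + 3.0934 = 9.3508
F = (S − I)·e^(rT) = (191.95 − 9.3508) · e^(0.0544·6/12)
= 182.5992 · e^0.027200 = 182.5992 × 1.027573 = C$187.63

C$187.63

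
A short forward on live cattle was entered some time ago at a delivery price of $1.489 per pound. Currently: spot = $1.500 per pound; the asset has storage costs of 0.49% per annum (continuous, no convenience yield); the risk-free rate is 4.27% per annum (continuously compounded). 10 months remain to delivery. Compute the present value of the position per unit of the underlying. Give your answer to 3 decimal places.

Current fair forward for the remaining 10 months: F = S·e^((r + u)·T), (r + u) = 0.0427 + 0.0049 = 0.0476
F = 1.500 · e^(0.0476 × 10/12) = 1.500 × 1.040464 = 1.5607
Value of long forward = (F − K)·e^(−rT) = (1.5607 − 1.489) · e^(−0.0427·10/12)
= 0.0717 × 0.965042 = 0.069
Short position value = −(long value) = -$0.069

-$0.069 per pound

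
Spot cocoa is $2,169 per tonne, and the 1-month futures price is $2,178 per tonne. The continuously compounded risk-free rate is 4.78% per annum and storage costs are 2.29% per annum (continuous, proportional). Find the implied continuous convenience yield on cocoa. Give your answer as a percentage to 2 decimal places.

2.10%

F = S·e^((r+u−y)T) ⇒ (r+u−y) = ln(F/S)/T
ln(2178/2169) = 0.004141; /T ⇒ 0.049692
y = r + u − ln(F/S)/T = 0.0478 + 0.0229 − 0.049692 = 0.021008
y = 2.10%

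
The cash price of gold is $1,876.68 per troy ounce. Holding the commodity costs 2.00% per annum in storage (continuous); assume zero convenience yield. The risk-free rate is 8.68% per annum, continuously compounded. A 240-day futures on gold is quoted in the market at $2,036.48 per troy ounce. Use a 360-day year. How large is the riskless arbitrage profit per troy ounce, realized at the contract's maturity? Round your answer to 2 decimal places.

$21.31 per troy ounce

Fair futures: F* = S·e^(carry·T), with carry = (r + u) = 0.0868 + 0.0200 = 0.1068
F* = 1876.68 · e^(0.1068 × 240/360) = 1876.68 · e^0.07120000 = 1876.68 × 1.07379596 = $2015.1714
Market $2036.48 > fair $2015.1714: forward overpriced → cash-and-carry (buy spot, short the forward).
At maturity, profit = |F_mkt − F*| = |2036.48 − 2015.1714| = $21.31 per troy ounce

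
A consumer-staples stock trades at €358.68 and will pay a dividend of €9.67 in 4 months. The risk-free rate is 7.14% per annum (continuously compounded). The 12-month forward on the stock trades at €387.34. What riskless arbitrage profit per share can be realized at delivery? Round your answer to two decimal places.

€12.26 per share

PV(dividends) I = 9.67·e^(−0.0714·4/12) = 9.4426
Fair forward F* = (S − I)·e^(rT) = (358.68 − 9.4426)·e^0.071400 = 349.2374 × 1.074011 = 375.0848
Market €387.34 > fair 375.0848: forward overpriced → cash-and-carry (borrow at r, buy the stock and collect the dividends, short the forward).
Profit at T = |F_mkt − F*| = |387.34 − 375.0848| = €12.26 per share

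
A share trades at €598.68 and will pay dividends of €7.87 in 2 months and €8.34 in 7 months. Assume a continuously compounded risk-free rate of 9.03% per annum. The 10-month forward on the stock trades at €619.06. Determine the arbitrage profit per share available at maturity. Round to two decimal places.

€9.52 per share

PV(dividends) I = 7.87·e^(−0.0903·2/12) + 8.34·e^(−0.0903·7/12) = 15.6645
Fair forward F* = (S − I)·e^(rT) = (598.68 − 15.6645)·e^0.075250 = 583.0155 × 1.078154 = 628.5805
Market €619.06 < fair 628.5805: forward underpriced → reverse cash-and-carry (short the stock, invest proceeds at r, pay the dividends, go long the forward).
Profit at T = |F_mkt − F*| = |619.06 − 628.5805| = €9.52 per share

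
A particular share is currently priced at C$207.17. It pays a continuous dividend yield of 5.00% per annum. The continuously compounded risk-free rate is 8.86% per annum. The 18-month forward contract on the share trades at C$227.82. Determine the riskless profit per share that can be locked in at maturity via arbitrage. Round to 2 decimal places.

Fair forward: F* = S·e^(carry·T), with carry = (r − q) = 0.0886 − 0.0500 = 0.0386
F* = 207.17 · e^(0.0386 × 18/12) = 207.17 · e^0.057900 = 207.17 × 1.059609 = C$219.5192
Market C$227.82 > fair C$219.5192: forward overpriced → cash-and-carry (buy spot, short the forward).
At maturity, profit = |F_mkt − F*| = |227.82 − 219.5192| = C$8.30 per share

C$8.30 per share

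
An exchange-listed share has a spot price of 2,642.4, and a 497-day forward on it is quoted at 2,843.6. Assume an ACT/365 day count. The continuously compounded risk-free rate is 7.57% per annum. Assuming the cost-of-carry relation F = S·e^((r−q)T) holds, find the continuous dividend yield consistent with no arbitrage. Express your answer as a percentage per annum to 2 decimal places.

From F = S·e^((r−q)T): (r − q) = ln(F/S)/T
ln(2843.6/2642.4) = ln(1.076143) = 0.073383
(r − q) = 0.073383 / (497/365) = 0.053893
q = r − ln(F/S)/T = 0.0757 − 0.053893 = 0.021807
q = 2.18%

2.18%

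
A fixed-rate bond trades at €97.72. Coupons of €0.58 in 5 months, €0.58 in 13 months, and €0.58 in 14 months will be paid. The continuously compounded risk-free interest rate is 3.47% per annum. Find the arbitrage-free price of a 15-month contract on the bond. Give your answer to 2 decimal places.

PV(coupons) I = 0.58·e^(−0.0347·5/12) + 0.58·e^(−0.0347·13/12) + 0.58·e^(−0.0347·14/12)
I = 0.5717 + 0.5586 + 0.5570 = 1.6873
F = (S − I)·e^(rT) = (97.72 − 1.6873) · e^(0.0347·15/12)
= 96.0327 · e^0.043375 = 96.0327 × 1.044329 = €100.29

€100.29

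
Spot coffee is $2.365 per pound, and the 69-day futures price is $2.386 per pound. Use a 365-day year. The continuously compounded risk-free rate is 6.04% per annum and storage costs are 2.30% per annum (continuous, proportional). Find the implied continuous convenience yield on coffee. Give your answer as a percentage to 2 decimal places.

3.66%

F = S·e^((r+u−y)T) ⇒ (r+u−y) = ln(F/S)/T
ln(2.386/2.365) = 0.008840; /T ⇒ 0.046762
y = r + u − ln(F/S)/T = 0.0604 + 0.0230 − 0.046762 = 0.036638
y = 3.66%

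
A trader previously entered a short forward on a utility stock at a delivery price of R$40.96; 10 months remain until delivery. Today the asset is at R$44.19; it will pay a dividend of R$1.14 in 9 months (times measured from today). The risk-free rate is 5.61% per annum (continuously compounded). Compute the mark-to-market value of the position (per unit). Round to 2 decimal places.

PV(remaining dividends) I = 1.14·e^(−0.0561·9/12) = 1.0930
Current forward F = (S − I)·e^(rT) = (44.19 − 1.0930)·e^(0.0561·10/12) = 43.0970 × 1.047860 = 45.1596
Value (long) = (F − K)·e^(−rT) = (45.1596 − 40.96) × 0.954326 = 4.0078
Short position value = −(long value) = -R$4.01

-R$4.01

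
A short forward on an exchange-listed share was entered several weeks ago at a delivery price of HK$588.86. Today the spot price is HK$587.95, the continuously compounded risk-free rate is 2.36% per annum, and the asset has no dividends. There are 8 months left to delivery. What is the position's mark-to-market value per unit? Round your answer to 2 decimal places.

Current fair forward for the remaining 8 months: F = S·e^(r·T), r = 0.0236
F = 587.95 · e^(0.0236 × 8/12) = 587.95 × 1.015858 = 597.2737
Value of long forward = (F − K)·e^(−rT) = (597.2737 − 588.86) · e^(−0.0236·8/12)
= 8.4137 × 0.984390 = 8.28
Short position value = −(long value) = -HK$8.28

-HK$8.28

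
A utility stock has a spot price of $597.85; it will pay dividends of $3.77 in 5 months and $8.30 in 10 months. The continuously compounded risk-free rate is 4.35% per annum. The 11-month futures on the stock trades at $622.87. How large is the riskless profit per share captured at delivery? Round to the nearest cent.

$12.88 per share

PV(dividends) I = 3.77·e^(−0.0435·5/12) + 8.30·e^(−0.0435·10/12) = 11.7068
Fair futures F* = (S − I)·e^(rT) = (597.85 − 11.7068)·e^0.039875 = 586.1432 × 1.040681 = 609.9881
Market $622.87 > fair 609.9881: forward overpriced → cash-and-carry (borrow at r, buy the stock and collect the dividends, short the forward).
Profit at T = |F_mkt − F*| = |622.87 − 609.9881| = $12.88 per share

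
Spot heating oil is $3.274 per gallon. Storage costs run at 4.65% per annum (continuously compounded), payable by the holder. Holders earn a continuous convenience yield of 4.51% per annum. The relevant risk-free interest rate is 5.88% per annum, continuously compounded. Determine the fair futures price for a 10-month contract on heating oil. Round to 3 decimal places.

Net carry = r + u − y = 0.0588 + 0.0465 − 0.0451 = 0.0602
F = S·e^((r+u−y)T) = 3.274 · e^(0.0602 × 10/12) = 3.274 · e^0.050167
= 3.274 × 1.051447 = $3.442 per gallon

$3.442 per gallon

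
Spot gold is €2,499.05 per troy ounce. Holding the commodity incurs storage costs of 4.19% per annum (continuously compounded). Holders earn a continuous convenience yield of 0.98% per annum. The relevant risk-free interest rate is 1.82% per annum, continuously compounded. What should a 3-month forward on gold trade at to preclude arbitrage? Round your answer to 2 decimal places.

Net carry = r + u − y = 0.0182 + 0.0419 − 0.0098 = 0.0503
F = S·e^((r+u−y)T) = 2499.05 · e^(0.0503 × 3/12) = 2499.05 · e^0.01257500
= 2499.05 × 1.01265440 = €2,530.67 per troy ounce

€2,530.67 per troy ounce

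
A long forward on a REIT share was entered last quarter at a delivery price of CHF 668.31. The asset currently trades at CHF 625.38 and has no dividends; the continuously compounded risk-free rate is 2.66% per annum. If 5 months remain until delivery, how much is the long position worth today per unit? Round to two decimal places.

-CHF 35.56

Current fair forward for the remaining 5 months: F = S·e^(r·T), r = 0.0266
F = 625.38 · e^(0.0266 × 5/12) = 625.38 × 1.011145 = 632.3499
Value of long forward = (F − K)·e^(−rT) = (632.3499 − 668.31) · e^(−0.0266·5/12)
= -35.9601 × 0.988978 = -35.56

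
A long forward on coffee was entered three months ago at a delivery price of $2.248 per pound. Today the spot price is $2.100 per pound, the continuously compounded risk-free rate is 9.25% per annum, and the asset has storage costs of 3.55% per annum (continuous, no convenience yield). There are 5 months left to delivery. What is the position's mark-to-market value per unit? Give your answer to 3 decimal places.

-$0.032 per pound

Current fair forward for the remaining 5 months: F = S·e^((r + u)·T), (r + u) = 0.0925 + 0.0355 = 0.1280
F = 2.100 · e^(0.1280 × 5/12) = 2.100 × 1.054781 = 2.2150
Value of long forward = (F − K)·e^(−rT) = (2.2150 − 2.248) · e^(−0.0925·5/12)
= -0.0330 × 0.962192 = -0.032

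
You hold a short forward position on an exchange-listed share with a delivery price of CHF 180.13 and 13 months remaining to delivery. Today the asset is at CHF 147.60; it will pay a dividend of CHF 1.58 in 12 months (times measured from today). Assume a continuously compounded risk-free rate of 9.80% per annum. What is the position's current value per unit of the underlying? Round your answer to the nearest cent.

CHF 15.82

PV(remaining dividends) I = 1.58·e^(−0.0980·12/12) = 1.4325
Current forward F = (S − I)·e^(rT) = (147.60 − 1.4325)·e^(0.0980·13/12) = 146.1675 × 1.112007 = 162.5393
Value (long) = (F − K)·e^(−rT) = (162.5393 − 180.13) × 0.899275 = -15.8189
Short position value = −(long value) = CHF 15.82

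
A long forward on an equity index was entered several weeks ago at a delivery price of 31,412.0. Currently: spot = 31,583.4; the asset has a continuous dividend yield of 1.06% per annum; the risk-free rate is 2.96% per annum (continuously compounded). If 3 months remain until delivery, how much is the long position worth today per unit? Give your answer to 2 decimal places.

Current fair forward for the remaining 3 months: F = S·e^((r − q)·T), (r − q) = 0.0296 − 0.0106 = 0.0190
F = 31583.4 · e^(0.0190 × 3/12) = 31583.4 × 1.00476130 = 31733.7780
Value of long forward = (F − K)·e^(−rT) = (31733.7780 − 31412.0) · e^(−0.0296·3/12)
= 321.7780 × 0.99262731 = 319.41

319.41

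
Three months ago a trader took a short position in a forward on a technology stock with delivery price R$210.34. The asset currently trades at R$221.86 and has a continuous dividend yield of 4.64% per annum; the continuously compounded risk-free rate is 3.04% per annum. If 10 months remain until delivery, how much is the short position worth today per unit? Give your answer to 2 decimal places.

-R$8.37

Current fair forward for the remaining 10 months: F = S·e^((r − q)·T), (r − q) = 0.0304 − 0.0464 = -0.0160
F = 221.86 · e^(-0.0160 × 10/12) = 221.86 × 0.986755 = 218.9215
Value of long forward = (F − K)·e^(−rT) = (218.9215 − 210.34) · e^(−0.0304·10/12)
= 8.5815 × 0.974985 = 8.37
Short position value = −(long value) = -R$8.37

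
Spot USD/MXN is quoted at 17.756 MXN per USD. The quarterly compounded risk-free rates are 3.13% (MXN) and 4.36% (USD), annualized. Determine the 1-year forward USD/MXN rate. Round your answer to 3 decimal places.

By covered interest parity, F = S · (1+r_MXN/4)^(4T) / (1+r_USD/4)^(4T)
= 17.756 × 1.031669 / 1.044318 = 17.756 × 0.987888
F = 17.541 MXN per USD

17.541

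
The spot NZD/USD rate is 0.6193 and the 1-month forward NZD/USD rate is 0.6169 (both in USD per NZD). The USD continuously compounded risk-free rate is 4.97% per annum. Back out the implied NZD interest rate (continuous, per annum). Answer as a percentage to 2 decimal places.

9.63%

F = S·e^((r_USD − r_NZD)T) ⇒ r_NZD = r_USD − ln(F/S)/T
ln(0.6169/0.6193) = -0.003883; /(1/12) = -0.046596
r_NZD = 0.0497 + 0.046596 = 0.096296
r_NZD = 9.63%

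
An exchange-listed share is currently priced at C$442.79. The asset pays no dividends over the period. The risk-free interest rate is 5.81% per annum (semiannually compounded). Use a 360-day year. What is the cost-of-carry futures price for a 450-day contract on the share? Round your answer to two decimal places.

C$475.65

F = S · (1+r/2)^(2T)
= 442.79 × 1.074215
F = C$475.65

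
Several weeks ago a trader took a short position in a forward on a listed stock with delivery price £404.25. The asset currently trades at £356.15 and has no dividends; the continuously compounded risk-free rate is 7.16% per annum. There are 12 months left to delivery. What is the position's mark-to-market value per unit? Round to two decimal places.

Current fair forward for the remaining 12 months: F = S·e^(r·T), r = 0.0716
F = 356.15 · e^(0.0716 × 12/12) = 356.15 × 1.074226 = 382.5856
Value of long forward = (F − K)·e^(−rT) = (382.5856 − 404.25) · e^(−0.0716·12/12)
= -21.6644 × 0.930903 = -20.17
Short position value = −(long value) = £20.17

£20.17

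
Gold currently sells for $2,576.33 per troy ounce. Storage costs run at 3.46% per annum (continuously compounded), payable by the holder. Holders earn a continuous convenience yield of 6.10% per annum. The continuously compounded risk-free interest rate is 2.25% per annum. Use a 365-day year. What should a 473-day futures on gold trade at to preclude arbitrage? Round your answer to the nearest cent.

$2,563.34 per troy ounce

Net carry = r + u − y = 0.0225 + 0.0346 − 0.0610 = -0.0039
F = S·e^((r+u−y)T) = 2576.33 · e^(-0.0039 × 473/365) = 2576.33 · e^-0.00505397
= 2576.33 × 0.99495878 = $2,563.34 per troy ounce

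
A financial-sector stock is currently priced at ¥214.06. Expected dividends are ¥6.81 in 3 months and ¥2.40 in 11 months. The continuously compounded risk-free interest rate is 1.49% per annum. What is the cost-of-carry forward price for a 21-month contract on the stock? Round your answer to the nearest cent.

¥210.32

PV(dividends) I = 6.81·e^(−0.0149·3/12) + 2.40·e^(−0.0149·11/12)
I = 6.7847 + 2.3674 = 9.1521
F = (S − I)·e^(rT) = (214.06 − 9.1521) · e^(0.0149·21/12)
= 204.9079 · e^0.026075 = 204.9079 × 1.026418 = ¥210.32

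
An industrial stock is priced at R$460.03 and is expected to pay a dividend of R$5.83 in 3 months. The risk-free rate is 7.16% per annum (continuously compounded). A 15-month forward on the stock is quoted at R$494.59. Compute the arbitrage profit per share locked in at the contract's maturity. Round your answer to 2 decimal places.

PV(dividends) I = 5.83·e^(−0.0716·3/12) = 5.7266
Fair forward F* = (S − I)·e^(rT) = (460.03 − 5.7266)·e^0.089500 = 454.3034 × 1.093627 = 496.8385
Market R$494.59 < fair 496.8385: forward underpriced → reverse cash-and-carry (short the stock, invest proceeds at r, pay the dividends, go long the forward).
Profit at T = |F_mkt − F*| = |494.59 − 496.8385| = R$2.25 per share

R$2.25 per share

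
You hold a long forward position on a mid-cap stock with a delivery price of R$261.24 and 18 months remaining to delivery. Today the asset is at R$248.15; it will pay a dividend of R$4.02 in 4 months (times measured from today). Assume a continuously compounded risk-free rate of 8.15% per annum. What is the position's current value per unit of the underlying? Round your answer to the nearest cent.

PV(remaining dividends) I = 4.02·e^(−0.0815·4/12) = 3.9123
Current forward F = (S − I)·e^(rT) = (248.15 − 3.9123)·e^(0.0815·18/12) = 244.2377 × 1.130037 = 275.9976
Value (long) = (F − K)·e^(−rT) = (275.9976 − 261.24) × 0.884927 = 13.0594
Value = R$13.06

R$13.06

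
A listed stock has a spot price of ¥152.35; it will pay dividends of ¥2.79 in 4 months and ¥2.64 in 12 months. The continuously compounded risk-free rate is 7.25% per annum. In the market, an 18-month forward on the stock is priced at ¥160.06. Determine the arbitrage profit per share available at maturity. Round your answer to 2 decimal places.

¥4.02 per share

PV(dividends) I = 2.79·e^(−0.0725·4/12) + 2.64·e^(−0.0725·12/12) = 5.1788
Fair forward F* = (S − I)·e^(rT) = (152.35 − 5.1788)·e^0.108750 = 147.1712 × 1.114884 = 164.0788
Market ¥160.06 < fair 164.0788: forward underpriced → reverse cash-and-carry (short the stock, invest proceeds at r, pay the dividends, go long the forward).
Profit at T = |F_mkt − F*| = |160.06 − 164.0788| = ¥4.02 per share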